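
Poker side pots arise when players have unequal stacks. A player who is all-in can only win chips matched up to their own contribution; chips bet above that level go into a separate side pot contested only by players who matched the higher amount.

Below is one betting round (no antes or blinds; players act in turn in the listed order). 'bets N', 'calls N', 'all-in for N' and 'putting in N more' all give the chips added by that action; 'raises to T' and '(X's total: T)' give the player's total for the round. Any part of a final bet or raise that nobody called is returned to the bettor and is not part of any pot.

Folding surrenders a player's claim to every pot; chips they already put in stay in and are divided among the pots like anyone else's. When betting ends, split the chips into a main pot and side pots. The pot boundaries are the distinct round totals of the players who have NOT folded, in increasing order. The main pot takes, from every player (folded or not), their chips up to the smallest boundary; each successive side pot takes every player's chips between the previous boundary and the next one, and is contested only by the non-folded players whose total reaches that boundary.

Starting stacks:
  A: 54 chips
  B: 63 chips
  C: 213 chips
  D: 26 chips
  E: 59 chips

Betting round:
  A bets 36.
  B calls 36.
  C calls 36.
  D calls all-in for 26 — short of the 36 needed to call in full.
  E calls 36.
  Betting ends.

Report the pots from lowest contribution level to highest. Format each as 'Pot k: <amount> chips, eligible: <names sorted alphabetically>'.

Contributions: A=36, B=36, C=36, D=26, E=36
Pot levels (distinct totals of non-folded players): 26, 36
Layer 1-26: 26 each from A, B, C, D, E = 26*5 = 130 chips; eligible A, B, C, D, E
Layer 27-36: 10 each from A, B, C, E = 10*4 = 40 chips; eligible A, B, C, E

Pot 1: 130 chips, eligible: A, B, C, D, E
Pot 2: 40 chips, eligible: A, B, C, E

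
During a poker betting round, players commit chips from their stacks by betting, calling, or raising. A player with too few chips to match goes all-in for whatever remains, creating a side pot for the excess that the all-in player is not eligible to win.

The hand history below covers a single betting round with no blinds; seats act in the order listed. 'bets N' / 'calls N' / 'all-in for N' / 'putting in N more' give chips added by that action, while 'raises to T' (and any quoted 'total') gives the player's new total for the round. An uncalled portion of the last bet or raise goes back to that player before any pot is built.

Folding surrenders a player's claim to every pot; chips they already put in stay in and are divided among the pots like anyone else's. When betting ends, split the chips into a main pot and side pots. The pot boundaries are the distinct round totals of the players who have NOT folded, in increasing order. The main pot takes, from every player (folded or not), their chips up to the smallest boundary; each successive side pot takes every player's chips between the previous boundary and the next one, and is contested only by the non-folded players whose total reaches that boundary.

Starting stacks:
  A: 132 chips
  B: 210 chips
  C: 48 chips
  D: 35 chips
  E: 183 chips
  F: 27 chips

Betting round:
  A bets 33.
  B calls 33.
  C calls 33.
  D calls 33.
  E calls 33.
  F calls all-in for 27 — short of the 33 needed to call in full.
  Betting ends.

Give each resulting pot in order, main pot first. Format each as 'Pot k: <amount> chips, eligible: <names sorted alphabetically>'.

Pot 1: 162 chips, eligible: A, B, C, D, E, F
Pot 2: 30 chips, eligible: A, B, C, D, E

Derivation:
Contributions: A=33, B=33, C=33, D=33, E=33, F=27
Pot levels (distinct totals of non-folded players): 27, 33
Layer 1-27: 27 each from A, B, C, D, E, F = 27*6 = 162 chips; eligible A, B, C, D, E, F
Layer 28-33: 6 each from A, B, C, D, E = 6*5 = 30 chips; eligible A, B, C, D, E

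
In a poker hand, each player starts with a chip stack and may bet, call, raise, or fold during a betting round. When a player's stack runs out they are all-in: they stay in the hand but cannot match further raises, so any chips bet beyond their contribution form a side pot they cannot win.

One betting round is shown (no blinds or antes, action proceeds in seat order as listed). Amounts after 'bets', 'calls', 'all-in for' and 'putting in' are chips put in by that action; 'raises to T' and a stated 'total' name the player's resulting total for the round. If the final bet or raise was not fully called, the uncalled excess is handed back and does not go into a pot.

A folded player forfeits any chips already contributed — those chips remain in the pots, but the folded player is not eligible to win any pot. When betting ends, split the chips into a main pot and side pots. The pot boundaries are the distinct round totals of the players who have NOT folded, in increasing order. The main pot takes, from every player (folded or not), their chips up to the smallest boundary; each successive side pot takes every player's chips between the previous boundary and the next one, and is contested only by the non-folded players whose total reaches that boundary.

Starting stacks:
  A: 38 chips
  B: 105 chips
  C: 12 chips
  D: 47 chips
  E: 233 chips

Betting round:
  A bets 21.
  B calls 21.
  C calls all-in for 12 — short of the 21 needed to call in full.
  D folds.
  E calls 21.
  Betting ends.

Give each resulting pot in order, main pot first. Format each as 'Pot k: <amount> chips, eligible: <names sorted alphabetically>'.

Pot 1: 48 chips, eligible: A, B, C, E
Pot 2: 27 chips, eligible: A, B, E

Derivation:
Contributions: A=21, B=21, C=12, E=21
Folded: D
Pot levels (distinct totals of non-folded players): 12, 21
Layer 1-12: 12 each from A, B, C, E = 12*4 = 48 chips; eligible A, B, C, E
Layer 13-21: 9 each from A, B, E = 9*3 = 27 chips; eligible A, B, E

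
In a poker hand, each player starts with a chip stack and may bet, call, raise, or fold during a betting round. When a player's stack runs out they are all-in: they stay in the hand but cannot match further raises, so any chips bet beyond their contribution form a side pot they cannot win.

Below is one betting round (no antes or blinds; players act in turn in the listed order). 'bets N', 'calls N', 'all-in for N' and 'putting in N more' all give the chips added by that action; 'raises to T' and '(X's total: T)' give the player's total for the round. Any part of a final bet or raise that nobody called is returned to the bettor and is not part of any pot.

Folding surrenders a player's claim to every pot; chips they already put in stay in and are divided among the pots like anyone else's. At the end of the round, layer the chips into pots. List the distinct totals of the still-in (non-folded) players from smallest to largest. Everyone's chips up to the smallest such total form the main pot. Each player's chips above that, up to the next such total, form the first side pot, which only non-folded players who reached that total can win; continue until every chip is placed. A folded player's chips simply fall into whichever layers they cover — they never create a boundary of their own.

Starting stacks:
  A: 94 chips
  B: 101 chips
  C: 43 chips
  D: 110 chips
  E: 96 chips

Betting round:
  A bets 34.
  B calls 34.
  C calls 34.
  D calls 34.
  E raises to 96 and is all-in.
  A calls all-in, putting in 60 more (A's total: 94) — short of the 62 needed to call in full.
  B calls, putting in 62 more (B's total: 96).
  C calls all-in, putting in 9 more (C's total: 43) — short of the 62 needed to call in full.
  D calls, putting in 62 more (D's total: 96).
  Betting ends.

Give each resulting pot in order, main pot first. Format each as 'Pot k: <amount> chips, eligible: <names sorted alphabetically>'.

Contributions: A=94, B=96, C=43, D=96, E=96
Pot levels (distinct totals of non-folded players): 43, 94, 96
Layer 1-43: 43 each from A, B, C, D, E = 43*5 = 215 chips; eligible A, B, C, D, E
Layer 44-94: 51 each from A, B, D, E = 51*4 = 204 chips; eligible A, B, D, E
Layer 95-96: 2 each from B, D, E = 2*3 = 6 chips; eligible B, D, E

Pot 1: 215 chips, eligible: A, B, C, D, E
Pot 2: 204 chips, eligible: A, B, D, E
Pot 3: 6 chips, eligible: B, D, E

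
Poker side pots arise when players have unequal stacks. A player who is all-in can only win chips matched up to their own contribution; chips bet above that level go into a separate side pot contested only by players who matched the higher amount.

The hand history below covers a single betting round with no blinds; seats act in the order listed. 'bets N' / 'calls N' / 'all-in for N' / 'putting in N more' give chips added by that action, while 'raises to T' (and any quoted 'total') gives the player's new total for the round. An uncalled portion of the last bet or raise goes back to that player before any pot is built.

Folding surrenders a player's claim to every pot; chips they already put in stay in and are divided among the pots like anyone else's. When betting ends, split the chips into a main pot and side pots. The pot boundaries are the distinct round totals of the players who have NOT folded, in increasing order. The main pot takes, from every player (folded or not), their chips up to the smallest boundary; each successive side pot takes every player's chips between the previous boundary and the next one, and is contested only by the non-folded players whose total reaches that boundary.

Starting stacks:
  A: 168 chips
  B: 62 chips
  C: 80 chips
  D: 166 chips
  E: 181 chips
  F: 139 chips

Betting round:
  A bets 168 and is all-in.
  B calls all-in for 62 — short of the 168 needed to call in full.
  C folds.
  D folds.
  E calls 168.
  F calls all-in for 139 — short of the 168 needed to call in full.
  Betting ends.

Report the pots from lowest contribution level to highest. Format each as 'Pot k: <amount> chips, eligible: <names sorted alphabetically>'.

Pot 1: 248 chips, eligible: A, B, E, F
Pot 2: 231 chips, eligible: A, E, F
Pot 3: 58 chips, eligible: A, E

Derivation:
Contributions: A=168, B=62, E=168, F=139
Folded: C, D
Pot levels (distinct totals of non-folded players): 62, 139, 168
Layer 1-62: 62 each from A, B, E, F = 62*4 = 248 chips; eligible A, B, E, F
Layer 63-139: 77 each from A, E, F = 77*3 = 231 chips; eligible A, E, F
Layer 140-168: 29 each from A, E = 29*2 = 58 chips; eligible A, E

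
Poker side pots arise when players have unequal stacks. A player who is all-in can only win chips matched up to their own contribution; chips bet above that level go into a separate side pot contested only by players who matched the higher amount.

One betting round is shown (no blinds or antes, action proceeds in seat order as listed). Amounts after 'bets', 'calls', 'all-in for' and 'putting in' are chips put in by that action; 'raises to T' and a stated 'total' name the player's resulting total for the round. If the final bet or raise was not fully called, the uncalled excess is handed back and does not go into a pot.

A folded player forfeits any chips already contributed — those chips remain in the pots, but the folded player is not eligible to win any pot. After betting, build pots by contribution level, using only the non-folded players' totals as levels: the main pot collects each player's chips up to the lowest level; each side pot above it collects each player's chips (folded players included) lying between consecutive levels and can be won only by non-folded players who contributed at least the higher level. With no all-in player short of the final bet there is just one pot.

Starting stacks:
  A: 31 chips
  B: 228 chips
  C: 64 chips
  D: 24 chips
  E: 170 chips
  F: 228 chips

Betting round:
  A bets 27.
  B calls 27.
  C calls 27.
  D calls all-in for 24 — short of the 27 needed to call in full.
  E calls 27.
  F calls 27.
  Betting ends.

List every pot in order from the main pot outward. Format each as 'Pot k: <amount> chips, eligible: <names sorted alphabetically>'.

Pot 1: 144 chips, eligible: A, B, C, D, E, F
Pot 2: 15 chips, eligible: A, B, C, E, F

Derivation:
Contributions: A=27, B=27, C=27, D=24, E=27, F=27
Pot levels (distinct totals of non-folded players): 24, 27
Layer 1-24: 24 each from A, B, C, D, E, F = 24*6 = 144 chips; eligible A, B, C, D, E, F
Layer 25-27: 3 each from A, B, C, E, F = 3*5 = 15 chips; eligible A, B, C, E, F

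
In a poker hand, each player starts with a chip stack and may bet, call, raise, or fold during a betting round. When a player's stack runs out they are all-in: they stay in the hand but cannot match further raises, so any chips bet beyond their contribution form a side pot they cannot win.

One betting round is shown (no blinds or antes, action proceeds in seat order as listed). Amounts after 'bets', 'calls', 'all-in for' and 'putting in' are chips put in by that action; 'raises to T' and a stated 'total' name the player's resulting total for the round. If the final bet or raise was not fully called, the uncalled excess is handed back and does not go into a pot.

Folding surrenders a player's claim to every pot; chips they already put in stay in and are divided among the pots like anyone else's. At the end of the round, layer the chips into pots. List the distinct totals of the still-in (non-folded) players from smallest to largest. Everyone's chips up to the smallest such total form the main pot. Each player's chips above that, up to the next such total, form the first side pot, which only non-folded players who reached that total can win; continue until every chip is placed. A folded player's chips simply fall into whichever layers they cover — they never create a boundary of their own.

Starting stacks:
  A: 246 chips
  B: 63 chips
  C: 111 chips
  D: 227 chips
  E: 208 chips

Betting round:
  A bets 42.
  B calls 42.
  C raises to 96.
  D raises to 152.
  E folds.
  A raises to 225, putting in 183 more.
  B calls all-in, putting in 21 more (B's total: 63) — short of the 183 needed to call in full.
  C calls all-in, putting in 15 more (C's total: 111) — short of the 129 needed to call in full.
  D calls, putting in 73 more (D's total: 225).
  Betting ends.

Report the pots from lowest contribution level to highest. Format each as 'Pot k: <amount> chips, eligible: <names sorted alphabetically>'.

Contributions: A=225, B=63, C=111, D=225
Folded: E
Pot levels (distinct totals of non-folded players): 63, 111, 225
Layer 1-63: 63 each from A, B, C, D = 63*4 = 252 chips; eligible A, B, C, D
Layer 64-111: 48 each from A, C, D = 48*3 = 144 chips; eligible A, C, D
Layer 112-225: 114 each from A, D = 114*2 = 228 chips; eligible A, D

Pot 1: 252 chips, eligible: A, B, C, D
Pot 2: 144 chips, eligible: A, C, D
Pot 3: 228 chips, eligible: A, D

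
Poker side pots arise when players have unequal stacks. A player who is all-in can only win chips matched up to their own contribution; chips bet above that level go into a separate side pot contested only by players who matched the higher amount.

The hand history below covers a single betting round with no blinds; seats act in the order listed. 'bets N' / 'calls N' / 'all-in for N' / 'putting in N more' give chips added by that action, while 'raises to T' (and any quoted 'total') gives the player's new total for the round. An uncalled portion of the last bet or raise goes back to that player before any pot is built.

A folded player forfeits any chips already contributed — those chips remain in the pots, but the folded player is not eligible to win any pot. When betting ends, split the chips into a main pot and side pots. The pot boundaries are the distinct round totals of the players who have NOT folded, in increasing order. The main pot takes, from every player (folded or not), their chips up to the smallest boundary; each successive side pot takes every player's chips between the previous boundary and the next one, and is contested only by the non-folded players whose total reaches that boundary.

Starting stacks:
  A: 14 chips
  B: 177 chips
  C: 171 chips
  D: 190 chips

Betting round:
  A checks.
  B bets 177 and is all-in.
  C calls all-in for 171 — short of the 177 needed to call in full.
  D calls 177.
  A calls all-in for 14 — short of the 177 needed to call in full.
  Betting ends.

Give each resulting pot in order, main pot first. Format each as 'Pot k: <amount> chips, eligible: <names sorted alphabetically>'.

Pot 1: 56 chips, eligible: A, B, C, D
Pot 2: 471 chips, eligible: B, C, D
Pot 3: 12 chips, eligible: B, D

Derivation:
Contributions: A=14, B=177, C=171, D=177
Pot levels (distinct totals of non-folded players): 14, 171, 177
Layer 1-14: 14 each from A, B, C, D = 14*4 = 56 chips; eligible A, B, C, D
Layer 15-171: 157 each from B, C, D = 157*3 = 471 chips; eligible B, C, D
Layer 172-177: 6 each from B, D = 6*2 = 12 chips; eligible B, D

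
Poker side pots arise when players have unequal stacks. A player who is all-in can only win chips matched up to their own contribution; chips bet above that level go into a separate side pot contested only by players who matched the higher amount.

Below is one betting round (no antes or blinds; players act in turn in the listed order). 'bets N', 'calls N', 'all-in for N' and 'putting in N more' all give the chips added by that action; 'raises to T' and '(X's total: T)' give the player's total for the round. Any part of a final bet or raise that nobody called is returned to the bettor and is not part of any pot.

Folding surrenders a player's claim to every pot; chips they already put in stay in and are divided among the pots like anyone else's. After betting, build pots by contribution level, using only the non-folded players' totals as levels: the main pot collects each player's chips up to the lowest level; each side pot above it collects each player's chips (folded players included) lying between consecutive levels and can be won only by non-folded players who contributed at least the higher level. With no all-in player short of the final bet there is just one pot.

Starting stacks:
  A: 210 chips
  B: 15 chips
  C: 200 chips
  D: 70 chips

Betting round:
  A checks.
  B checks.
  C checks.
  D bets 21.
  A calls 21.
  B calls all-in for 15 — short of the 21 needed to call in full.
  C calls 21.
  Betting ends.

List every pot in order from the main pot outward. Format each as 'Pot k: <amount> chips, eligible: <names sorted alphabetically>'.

Contributions: A=21, B=15, C=21, D=21
Pot levels (distinct totals of non-folded players): 15, 21
Layer 1-15: 15 each from A, B, C, D = 15*4 = 60 chips; eligible A, B, C, D
Layer 16-21: 6 each from A, C, D = 6*3 = 18 chips; eligible A, C, D

Pot 1: 60 chips, eligible: A, B, C, D
Pot 2: 18 chips, eligible: A, C, D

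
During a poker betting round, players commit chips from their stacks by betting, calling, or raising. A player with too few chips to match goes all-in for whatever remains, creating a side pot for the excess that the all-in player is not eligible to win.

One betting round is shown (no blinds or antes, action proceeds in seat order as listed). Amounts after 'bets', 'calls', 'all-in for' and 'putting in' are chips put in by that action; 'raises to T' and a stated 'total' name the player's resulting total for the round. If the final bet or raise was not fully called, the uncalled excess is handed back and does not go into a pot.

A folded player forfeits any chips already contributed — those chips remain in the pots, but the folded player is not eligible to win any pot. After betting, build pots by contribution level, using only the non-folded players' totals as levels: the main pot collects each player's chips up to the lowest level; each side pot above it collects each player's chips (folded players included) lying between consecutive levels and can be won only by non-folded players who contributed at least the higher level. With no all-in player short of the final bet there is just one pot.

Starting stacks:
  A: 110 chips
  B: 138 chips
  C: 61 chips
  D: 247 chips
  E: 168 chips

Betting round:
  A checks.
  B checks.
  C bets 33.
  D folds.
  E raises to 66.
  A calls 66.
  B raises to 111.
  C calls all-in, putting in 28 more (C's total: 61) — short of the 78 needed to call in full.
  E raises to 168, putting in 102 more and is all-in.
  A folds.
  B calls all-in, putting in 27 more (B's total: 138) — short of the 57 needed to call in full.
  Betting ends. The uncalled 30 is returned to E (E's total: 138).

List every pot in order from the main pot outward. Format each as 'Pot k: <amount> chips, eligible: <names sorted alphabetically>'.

Contributions (after 30 returned to E): A=66, B=138, C=61, E=138
Folded: A, D
Pot levels (distinct totals of non-folded players): 61, 138
Layer 1-61: 61 each from A, B, C, E = 61*4 = 244 chips; eligible B, C, E
Layer 62-138: A 5 + B 77 + E 77 = 159 chips; eligible B, E

Pot 1: 244 chips, eligible: B, C, E
Pot 2: 159 chips, eligible: B, E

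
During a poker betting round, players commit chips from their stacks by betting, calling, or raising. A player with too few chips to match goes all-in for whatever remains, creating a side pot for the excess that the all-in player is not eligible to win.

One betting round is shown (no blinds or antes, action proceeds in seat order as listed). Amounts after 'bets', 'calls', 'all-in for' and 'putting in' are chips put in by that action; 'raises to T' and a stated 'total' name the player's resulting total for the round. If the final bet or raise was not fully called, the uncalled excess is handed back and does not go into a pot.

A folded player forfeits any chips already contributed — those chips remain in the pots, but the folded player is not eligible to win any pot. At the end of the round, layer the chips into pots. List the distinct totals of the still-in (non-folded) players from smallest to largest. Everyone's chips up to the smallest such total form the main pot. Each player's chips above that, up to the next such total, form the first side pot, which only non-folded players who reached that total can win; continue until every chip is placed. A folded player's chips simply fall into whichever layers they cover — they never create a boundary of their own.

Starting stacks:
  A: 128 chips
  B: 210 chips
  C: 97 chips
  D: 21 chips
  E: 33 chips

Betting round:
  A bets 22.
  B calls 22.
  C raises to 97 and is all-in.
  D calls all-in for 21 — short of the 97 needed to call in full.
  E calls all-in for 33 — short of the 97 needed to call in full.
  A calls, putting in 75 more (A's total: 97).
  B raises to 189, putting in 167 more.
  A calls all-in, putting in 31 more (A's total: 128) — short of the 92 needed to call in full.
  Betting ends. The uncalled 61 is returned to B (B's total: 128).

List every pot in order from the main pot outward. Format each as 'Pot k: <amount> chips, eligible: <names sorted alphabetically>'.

Pot 1: 105 chips, eligible: A, B, C, D, E
Pot 2: 48 chips, eligible: A, B, C, E
Pot 3: 192 chips, eligible: A, B, C
Pot 4: 62 chips, eligible: A, B

Derivation:
Contributions (after 61 returned to B): A=128, B=128, C=97, D=21, E=33
Pot levels (distinct totals of non-folded players): 21, 33, 97, 128
Layer 1-21: 21 each from A, B, C, D, E = 21*5 = 105 chips; eligible A, B, C, D, E
Layer 22-33: 12 each from A, B, C, E = 12*4 = 48 chips; eligible A, B, C, E
Layer 34-97: 64 each from A, B, C = 64*3 = 192 chips; eligible A, B, C
Layer 98-128: 31 each from A, B = 31*2 = 62 chips; eligible A, B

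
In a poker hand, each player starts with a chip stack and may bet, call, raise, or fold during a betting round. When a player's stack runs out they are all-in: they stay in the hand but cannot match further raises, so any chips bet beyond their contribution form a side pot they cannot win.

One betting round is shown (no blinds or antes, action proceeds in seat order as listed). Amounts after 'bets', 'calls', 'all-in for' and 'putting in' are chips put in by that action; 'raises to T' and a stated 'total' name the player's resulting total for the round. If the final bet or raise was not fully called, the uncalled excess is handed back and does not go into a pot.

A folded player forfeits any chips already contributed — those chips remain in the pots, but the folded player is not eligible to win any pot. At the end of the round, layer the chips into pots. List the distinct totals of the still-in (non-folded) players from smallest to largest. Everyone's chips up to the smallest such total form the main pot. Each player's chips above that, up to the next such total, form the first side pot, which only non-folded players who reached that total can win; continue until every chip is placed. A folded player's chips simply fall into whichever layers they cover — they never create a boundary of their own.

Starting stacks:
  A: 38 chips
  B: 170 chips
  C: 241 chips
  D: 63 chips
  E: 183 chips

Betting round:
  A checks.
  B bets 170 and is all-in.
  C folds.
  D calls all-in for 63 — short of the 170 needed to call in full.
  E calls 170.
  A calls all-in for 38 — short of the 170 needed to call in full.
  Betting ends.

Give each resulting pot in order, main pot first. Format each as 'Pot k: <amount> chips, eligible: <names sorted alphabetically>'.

Contributions: A=38, B=170, D=63, E=170
Folded: C
Pot levels (distinct totals of non-folded players): 38, 63, 170
Layer 1-38: 38 each from A, B, D, E = 38*4 = 152 chips; eligible A, B, D, E
Layer 39-63: 25 each from B, D, E = 25*3 = 75 chips; eligible B, D, E
Layer 64-170: 107 each from B, E = 107*2 = 214 chips; eligible B, E

Pot 1: 152 chips, eligible: A, B, D, E
Pot 2: 75 chips, eligible: B, D, E
Pot 3: 214 chips, eligible: B, E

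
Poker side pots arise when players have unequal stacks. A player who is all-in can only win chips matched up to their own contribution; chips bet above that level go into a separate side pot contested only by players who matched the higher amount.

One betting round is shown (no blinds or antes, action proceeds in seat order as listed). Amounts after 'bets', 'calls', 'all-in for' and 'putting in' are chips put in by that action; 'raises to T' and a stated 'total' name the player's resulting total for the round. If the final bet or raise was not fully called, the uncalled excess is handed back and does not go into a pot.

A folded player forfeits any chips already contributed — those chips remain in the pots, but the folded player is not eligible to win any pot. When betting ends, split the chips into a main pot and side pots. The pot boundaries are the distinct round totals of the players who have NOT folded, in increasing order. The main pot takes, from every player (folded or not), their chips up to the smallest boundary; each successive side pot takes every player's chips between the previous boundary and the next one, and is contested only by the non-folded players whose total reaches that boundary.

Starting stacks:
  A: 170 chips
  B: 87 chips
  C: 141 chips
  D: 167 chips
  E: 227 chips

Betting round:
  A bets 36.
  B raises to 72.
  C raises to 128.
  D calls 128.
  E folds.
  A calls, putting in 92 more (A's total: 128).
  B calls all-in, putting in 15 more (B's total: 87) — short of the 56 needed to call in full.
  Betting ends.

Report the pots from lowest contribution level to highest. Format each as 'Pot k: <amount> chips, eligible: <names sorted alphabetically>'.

Pot 1: 348 chips, eligible: A, B, C, D
Pot 2: 123 chips, eligible: A, C, D

Derivation:
Contributions: A=128, B=87, C=128, D=128
Folded: E
Pot levels (distinct totals of non-folded players): 87, 128
Layer 1-87: 87 each from A, B, C, D = 87*4 = 348 chips; eligible A, B, C, D
Layer 88-128: 41 each from A, C, D = 41*3 = 123 chips; eligible A, C, D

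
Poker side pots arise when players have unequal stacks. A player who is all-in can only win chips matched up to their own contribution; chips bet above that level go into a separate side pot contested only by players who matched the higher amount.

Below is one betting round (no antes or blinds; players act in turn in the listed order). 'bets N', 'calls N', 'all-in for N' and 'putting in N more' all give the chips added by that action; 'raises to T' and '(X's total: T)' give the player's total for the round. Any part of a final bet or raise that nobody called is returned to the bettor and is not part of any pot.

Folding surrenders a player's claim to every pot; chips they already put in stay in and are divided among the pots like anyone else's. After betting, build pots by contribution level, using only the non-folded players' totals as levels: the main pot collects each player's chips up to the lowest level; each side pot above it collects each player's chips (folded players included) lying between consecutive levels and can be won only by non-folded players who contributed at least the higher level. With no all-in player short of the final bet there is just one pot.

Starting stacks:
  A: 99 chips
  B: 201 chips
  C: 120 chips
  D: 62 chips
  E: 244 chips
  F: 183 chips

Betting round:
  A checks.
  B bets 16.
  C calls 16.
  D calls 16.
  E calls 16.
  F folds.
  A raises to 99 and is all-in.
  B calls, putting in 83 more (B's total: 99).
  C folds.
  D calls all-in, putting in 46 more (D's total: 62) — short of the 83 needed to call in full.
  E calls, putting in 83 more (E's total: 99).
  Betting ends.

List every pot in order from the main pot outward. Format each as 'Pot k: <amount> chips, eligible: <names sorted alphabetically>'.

Contributions: A=99, B=99, C=16, D=62, E=99
Folded: C, F
Pot levels (distinct totals of non-folded players): 62, 99
Layer 1-62: A 62 + B 62 + C 16 + D 62 + E 62 = 264 chips; eligible A, B, D, E
Layer 63-99: 37 each from A, B, E = 37*3 = 111 chips; eligible A, B, E

Pot 1: 264 chips, eligible: A, B, D, E
Pot 2: 111 chips, eligible: A, B, E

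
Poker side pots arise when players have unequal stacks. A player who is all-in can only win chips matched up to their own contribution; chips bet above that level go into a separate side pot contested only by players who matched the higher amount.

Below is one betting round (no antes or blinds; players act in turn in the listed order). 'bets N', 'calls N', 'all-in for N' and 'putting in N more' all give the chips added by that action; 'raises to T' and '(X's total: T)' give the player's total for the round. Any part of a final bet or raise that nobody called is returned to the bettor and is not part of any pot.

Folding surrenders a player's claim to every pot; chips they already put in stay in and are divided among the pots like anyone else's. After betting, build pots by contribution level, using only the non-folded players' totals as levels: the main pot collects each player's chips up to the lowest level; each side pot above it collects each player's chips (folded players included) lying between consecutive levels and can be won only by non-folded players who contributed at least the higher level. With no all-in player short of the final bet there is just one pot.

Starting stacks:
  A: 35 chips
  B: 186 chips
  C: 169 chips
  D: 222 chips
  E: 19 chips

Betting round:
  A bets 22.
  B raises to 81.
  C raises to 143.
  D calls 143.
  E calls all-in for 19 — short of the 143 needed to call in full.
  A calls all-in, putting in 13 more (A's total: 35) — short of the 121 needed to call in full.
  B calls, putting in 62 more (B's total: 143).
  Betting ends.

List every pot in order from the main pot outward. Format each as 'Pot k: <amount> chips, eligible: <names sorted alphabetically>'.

Pot 1: 95 chips, eligible: A, B, C, D, E
Pot 2: 64 chips, eligible: A, B, C, D
Pot 3: 324 chips, eligible: B, C, D

Derivation:
Contributions: A=35, B=143, C=143, D=143, E=19
Pot levels (distinct totals of non-folded players): 19, 35, 143
Layer 1-19: 19 each from A, B, C, D, E = 19*5 = 95 chips; eligible A, B, C, D, E
Layer 20-35: 16 each from A, B, C, D = 16*4 = 64 chips; eligible A, B, C, D
Layer 36-143: 108 each from B, C, D = 108*3 = 324 chips; eligible B, C, D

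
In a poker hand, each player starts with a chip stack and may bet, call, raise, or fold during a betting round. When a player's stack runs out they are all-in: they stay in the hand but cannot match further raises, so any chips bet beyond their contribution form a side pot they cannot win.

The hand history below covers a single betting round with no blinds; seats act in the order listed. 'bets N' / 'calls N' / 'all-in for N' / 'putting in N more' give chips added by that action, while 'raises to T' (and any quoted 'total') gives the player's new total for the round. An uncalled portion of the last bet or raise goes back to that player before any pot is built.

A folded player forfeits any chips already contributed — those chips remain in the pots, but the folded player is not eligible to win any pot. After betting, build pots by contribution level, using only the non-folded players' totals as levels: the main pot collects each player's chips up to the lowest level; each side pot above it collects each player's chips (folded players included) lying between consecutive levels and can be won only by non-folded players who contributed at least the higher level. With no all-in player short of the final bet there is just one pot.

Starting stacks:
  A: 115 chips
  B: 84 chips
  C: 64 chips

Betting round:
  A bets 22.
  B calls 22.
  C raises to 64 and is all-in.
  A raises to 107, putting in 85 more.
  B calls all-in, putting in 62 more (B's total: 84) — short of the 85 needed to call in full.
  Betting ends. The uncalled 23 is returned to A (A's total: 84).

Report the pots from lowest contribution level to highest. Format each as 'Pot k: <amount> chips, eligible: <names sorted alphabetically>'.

Contributions (after 23 returned to A): A=84, B=84, C=64
Pot levels (distinct totals of non-folded players): 64, 84
Layer 1-64: 64 each from A, B, C = 64*3 = 192 chips; eligible A, B, C
Layer 65-84: 20 each from A, B = 20*2 = 40 chips; eligible A, B

Pot 1: 192 chips, eligible: A, B, C
Pot 2: 40 chips, eligible: A, B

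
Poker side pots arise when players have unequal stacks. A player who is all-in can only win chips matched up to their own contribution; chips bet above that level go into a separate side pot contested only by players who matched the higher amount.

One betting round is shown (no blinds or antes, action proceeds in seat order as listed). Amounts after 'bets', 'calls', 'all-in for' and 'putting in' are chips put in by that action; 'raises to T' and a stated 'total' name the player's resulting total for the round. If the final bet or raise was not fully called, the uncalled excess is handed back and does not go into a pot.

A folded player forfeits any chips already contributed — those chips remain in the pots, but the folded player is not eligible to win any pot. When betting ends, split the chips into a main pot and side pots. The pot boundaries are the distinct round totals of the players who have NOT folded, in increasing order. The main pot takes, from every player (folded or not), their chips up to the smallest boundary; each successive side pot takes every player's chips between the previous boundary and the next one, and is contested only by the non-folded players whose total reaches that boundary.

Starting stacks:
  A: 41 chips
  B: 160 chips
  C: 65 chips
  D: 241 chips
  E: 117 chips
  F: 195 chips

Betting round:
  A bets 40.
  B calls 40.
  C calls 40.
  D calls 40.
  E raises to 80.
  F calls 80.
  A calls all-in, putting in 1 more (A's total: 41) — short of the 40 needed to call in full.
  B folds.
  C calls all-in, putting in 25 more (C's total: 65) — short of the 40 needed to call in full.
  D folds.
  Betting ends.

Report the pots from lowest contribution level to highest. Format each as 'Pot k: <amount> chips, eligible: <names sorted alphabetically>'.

Contributions: A=41, B=40, C=65, D=40, E=80, F=80
Folded: B, D
Pot levels (distinct totals of non-folded players): 41, 65, 80
Layer 1-41: A 41 + B 40 + C 41 + D 40 + E 41 + F 41 = 244 chips; eligible A, C, E, F
Layer 42-65: 24 each from C, E, F = 24*3 = 72 chips; eligible C, E, F
Layer 66-80: 15 each from E, F = 15*2 = 30 chips; eligible E, F

Pot 1: 244 chips, eligible: A, C, E, F
Pot 2: 72 chips, eligible: C, E, F
Pot 3: 30 chips, eligible: E, F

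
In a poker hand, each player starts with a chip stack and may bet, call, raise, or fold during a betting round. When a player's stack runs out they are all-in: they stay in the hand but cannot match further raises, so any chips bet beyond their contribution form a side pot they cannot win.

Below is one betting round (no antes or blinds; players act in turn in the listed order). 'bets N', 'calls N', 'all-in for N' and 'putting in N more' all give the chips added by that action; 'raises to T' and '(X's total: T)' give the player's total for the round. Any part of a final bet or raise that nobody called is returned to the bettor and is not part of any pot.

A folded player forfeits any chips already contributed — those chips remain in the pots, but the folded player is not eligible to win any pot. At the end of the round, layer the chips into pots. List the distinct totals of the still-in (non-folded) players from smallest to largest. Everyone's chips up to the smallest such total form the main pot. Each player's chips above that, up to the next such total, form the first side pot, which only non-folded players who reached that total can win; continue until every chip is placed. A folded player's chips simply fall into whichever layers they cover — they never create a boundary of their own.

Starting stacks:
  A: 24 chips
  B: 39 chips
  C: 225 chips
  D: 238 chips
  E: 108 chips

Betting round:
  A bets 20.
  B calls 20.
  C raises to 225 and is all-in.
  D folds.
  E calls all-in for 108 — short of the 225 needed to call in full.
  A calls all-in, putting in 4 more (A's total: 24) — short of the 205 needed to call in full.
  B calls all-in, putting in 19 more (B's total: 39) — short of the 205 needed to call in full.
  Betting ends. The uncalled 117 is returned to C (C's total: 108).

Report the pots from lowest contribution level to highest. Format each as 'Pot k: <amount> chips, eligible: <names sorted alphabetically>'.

Contributions (after 117 returned to C): A=24, B=39, C=108, E=108
Folded: D
Pot levels (distinct totals of non-folded players): 24, 39, 108
Layer 1-24: 24 each from A, B, C, E = 24*4 = 96 chips; eligible A, B, C, E
Layer 25-39: 15 each from B, C, E = 15*3 = 45 chips; eligible B, C, E
Layer 40-108: 69 each from C, E = 69*2 = 138 chips; eligible C, E

Pot 1: 96 chips, eligible: A, B, C, E
Pot 2: 45 chips, eligible: B, C, E
Pot 3: 138 chips, eligible: C, E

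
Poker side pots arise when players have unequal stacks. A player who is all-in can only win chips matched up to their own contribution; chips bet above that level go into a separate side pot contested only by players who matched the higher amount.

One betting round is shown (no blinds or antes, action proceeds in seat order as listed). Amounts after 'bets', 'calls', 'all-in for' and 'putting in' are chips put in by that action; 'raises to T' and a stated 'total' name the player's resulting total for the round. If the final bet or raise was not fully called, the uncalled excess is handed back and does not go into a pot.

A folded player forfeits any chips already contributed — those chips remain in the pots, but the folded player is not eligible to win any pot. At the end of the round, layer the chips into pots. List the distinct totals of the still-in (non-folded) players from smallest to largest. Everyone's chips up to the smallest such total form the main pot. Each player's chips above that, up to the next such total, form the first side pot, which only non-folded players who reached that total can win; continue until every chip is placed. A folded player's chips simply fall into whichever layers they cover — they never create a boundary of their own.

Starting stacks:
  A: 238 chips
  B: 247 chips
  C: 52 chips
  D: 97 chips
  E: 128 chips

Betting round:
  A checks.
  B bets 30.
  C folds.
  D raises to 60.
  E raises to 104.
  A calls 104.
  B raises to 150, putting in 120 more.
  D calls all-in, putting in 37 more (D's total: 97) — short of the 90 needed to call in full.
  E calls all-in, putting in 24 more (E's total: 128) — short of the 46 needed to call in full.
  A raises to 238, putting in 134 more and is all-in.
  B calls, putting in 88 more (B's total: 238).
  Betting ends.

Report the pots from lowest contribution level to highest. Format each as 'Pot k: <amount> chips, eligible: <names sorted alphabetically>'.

Pot 1: 388 chips, eligible: A, B, D, E
Pot 2: 93 chips, eligible: A, B, E
Pot 3: 220 chips, eligible: A, B

Derivation:
Contributions: A=238, B=238, D=97, E=128
Folded: C
Pot levels (distinct totals of non-folded players): 97, 128, 238
Layer 1-97: 97 each from A, B, D, E = 97*4 = 388 chips; eligible A, B, D, E
Layer 98-128: 31 each from A, B, E = 31*3 = 93 chips; eligible A, B, E
Layer 129-238: 110 each from A, B = 110*2 = 220 chips; eligible A, B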